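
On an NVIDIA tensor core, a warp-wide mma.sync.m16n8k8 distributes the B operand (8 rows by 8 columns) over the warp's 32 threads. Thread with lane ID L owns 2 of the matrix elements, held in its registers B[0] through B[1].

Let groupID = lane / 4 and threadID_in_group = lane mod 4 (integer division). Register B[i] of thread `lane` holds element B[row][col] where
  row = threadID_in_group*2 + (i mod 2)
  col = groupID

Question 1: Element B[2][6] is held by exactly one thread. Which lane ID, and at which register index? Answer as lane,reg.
c:6=>grp=6  r:2=>tig=1,lo=0
L=6*4+1=25  i=0=0

25,0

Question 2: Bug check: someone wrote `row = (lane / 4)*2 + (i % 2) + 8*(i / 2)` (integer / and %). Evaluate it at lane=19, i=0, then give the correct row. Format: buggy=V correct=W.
`(lane / 4)*2 + (i % 2) + 8*(i / 2)`[19,0]→8
L=19→G=19>>2=4, T=19&3=3
[0]→row 3·2+0=6  col G=4
row: 8 vs 6

buggy=8 correct=6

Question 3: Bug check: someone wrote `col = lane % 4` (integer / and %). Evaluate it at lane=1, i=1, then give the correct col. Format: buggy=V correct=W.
buggy=1 correct=0

`lane % 4`[1,1]⇒1
lane 1: gr=0 (1/4), th=1 (1%4)
i=1: r=1*2+1=3, c=gr=0
col: 1 vs 0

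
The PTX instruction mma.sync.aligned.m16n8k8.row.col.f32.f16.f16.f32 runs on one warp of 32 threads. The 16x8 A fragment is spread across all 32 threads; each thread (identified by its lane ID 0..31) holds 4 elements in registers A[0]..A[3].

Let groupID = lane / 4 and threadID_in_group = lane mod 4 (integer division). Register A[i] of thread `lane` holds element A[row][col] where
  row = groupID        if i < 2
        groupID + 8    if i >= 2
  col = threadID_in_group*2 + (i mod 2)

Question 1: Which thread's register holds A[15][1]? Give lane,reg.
r=15⇒gr=7,Rb=1  c=1⇒th=0,odd=1
L=7*4+0=28  i=1*2+1=3

28,3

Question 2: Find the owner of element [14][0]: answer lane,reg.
24,2

r=14->g=6,rb=1  c=0->t=0,b0=0
L=6*4+0=24  i=1*2+0=2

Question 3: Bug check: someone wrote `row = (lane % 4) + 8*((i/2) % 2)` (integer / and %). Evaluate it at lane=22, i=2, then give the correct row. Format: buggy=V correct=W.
`(lane % 4) + 8*((i/2) % 2)`[22,2]->10
lane 22->22/4=5, 22 mod 4=2
i=2  r:5+8->13  c:2·2+0->4
row: 10 vs 13

buggy=10 correct=13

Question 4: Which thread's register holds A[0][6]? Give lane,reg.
r: 0->gid=0,r8=0  c: 6->tid=3,i&1=0
L=0*4+3=3  i=0*2+0=0

3,0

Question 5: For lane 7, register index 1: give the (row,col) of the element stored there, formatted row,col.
1,7

L=7→G=7>>2=1, T=7&3=3
[1]→row 1+0=1  col 3·2+1=7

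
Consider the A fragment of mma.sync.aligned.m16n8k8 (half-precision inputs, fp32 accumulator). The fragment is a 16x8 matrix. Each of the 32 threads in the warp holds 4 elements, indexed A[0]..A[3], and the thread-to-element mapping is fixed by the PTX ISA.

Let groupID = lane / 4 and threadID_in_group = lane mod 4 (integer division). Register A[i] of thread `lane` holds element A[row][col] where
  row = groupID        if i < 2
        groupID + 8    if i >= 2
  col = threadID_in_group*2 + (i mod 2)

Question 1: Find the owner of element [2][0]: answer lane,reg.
8,0

r=2->g=2,rb=0  c=0->t=0,b0=0
L=2*4+0=8  i=0*2+0=0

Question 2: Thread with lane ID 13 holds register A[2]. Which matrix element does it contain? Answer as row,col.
11,2

lane 13: gid=3 (13/4), tid=1 (13%4)
i=2: r=3+8=11, c=1*2+0=2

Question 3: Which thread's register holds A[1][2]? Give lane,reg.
r: 1->gid=1,r8=0  c: 2->tid=1,i&1=0
L=1*4+1=5  i=0*2+0=0

5,0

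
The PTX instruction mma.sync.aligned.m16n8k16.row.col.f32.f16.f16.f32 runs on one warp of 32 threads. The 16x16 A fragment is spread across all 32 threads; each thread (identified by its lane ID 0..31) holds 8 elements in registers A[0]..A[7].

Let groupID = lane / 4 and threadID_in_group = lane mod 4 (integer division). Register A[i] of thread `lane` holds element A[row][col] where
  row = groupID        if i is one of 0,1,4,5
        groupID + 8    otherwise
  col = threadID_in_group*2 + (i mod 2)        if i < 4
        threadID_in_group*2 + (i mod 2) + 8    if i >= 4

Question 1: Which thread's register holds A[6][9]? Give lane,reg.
r=6→G=6,rhi=0  c=9→chi=1,T=0,p=1
L=6*4+0=24  i=1*4+0*2+1=5

24,5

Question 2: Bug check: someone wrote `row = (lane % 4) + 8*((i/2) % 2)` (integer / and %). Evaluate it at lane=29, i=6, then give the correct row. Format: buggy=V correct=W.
buggy=9 correct=15

`(lane % 4) + 8*((i/2) % 2)`[29,6]->9
lane 29->29/4=7, 29 mod 4=1
i=6  r:7+8->15  c:2·1+0+8->10
row: 9 vs 15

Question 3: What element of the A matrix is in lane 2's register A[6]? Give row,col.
lane 2->2/4=0, 2 mod 4=2
i=6  r:0+8->8  c:2·2+0+8->12

8,12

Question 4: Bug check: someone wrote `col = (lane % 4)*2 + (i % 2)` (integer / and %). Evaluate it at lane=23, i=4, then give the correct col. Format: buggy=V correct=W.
`(lane % 4)*2 + (i % 2)`[23,4]⇒6
23: gr=5,th=3
[4] (5+0,3*2+0+8) = (5,14)
col: 6 vs 14

buggy=6 correct=14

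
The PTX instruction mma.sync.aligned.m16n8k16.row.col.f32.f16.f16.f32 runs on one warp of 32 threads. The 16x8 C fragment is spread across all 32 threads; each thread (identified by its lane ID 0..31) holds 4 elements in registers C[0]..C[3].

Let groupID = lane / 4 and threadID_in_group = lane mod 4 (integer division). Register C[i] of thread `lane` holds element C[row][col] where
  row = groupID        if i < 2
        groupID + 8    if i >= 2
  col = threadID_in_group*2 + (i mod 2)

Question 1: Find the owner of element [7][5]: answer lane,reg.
30,1

r=7→G=7,rhi=0  c=5→T=2,p=1
L=7*4+2=30  i=0*2+1=1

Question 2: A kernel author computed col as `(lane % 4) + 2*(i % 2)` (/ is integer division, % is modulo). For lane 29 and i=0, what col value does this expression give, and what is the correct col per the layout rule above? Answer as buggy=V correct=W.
`(lane % 4) + 2*(i % 2)`[29,0]⇒1
29: gr=7,th=1
[0] (7+0,1*2+0) = (7,2)
col: 1 vs 2

buggy=1 correct=2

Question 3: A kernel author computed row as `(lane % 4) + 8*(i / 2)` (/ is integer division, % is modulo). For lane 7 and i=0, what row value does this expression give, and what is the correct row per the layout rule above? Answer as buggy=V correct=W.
buggy=3 correct=1

`(lane % 4) + 8*(i / 2)`[7,0]=>3
L=7=>grp=7>>2=1, tig=7&3=3
[0]=>row 1+0=1  col 3·2+0=6
row: 3 vs 1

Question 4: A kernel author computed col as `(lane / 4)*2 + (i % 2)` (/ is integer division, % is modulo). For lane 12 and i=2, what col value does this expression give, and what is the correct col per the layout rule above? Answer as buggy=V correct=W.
`(lane / 4)*2 + (i % 2)`[12,2]→6
lane 12: G=3 (12/4), T=0 (12%4)
i=2: r=3+8=11, c=0*2+0=0
col: 6 vs 0

buggy=6 correct=0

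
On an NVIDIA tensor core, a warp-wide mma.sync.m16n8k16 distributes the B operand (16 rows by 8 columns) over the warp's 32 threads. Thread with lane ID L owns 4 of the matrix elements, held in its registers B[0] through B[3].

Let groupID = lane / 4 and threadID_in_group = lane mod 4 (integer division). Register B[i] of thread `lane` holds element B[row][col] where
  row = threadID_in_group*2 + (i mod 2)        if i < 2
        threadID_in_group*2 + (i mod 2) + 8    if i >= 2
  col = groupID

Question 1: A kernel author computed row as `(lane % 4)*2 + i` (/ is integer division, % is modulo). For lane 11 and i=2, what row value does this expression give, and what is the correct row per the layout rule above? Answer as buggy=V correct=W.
`(lane % 4)*2 + i`[11,2]→8
lane 11: G=2 (11/4), T=3 (11%4)
i=2: r=3*2+0+8=14, c=G=2
row: 8 vs 14

buggy=8 correct=14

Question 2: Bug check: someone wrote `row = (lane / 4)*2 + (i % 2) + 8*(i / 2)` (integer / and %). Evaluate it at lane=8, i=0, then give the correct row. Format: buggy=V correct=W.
buggy=4 correct=0

`(lane / 4)*2 + (i % 2) + 8*(i / 2)`[8,0]→4
lane 8→8/4=2, 8 mod 4=0
i=0  r:2·0+0+0→0  c:2
row: 4 vs 0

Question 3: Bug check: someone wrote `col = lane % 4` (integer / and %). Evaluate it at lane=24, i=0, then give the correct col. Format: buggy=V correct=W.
`lane % 4`[24,0]⇒0
24: gr=6,th=0
[0] (0*2+0+0,6) = (0,6)
col: 0 vs 6

buggy=0 correct=6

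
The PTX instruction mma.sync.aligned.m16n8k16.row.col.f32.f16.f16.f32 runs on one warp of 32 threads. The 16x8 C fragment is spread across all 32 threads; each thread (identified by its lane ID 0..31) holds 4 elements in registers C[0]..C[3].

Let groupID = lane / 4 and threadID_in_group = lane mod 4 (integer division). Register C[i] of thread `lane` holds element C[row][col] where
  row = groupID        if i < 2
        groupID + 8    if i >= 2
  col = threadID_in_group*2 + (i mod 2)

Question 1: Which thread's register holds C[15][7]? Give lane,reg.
r=15->g=7,rb=1  c=7->t=3,b0=1
L=7*4+3=31  i=1*2+1=3

31,3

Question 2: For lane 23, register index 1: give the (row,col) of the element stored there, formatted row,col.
5,7

lane 23⇒23/4=5, 23 mod 4=3
i=1  r:5+0⇒5  c:2·3+1⇒7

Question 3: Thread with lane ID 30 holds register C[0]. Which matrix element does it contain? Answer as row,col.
7,4

L=30->g=30>>2=7, t=30&3=2
[0]->row 7+0=7  col 2·2+0=4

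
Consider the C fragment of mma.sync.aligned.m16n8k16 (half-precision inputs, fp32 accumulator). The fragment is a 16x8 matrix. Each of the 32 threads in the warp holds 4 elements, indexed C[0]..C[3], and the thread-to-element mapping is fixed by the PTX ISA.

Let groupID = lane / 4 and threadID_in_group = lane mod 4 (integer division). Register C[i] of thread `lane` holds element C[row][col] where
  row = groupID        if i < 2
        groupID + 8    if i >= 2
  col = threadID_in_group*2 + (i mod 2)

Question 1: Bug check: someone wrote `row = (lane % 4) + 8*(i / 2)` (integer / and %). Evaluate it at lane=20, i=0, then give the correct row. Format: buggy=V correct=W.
buggy=0 correct=5

`(lane % 4) + 8*(i / 2)`[20,0]=>0
lane 20: grp=5 (20/4), tig=0 (20%4)
i=0: r=5+0=5, c=0*2+0=0
row: 0 vs 5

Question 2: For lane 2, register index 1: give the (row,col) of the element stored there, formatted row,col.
0,5

lane 2: g=0 (2/4), t=2 (2%4)
i=1: r=0+0=0, c=2*2+1=5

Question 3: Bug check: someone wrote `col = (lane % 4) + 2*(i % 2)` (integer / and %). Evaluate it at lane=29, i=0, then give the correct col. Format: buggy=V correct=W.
`(lane % 4) + 2*(i % 2)`[29,0]->1
L=29->g=29>>2=7, t=29&3=1
[0]->row 7+0=7  col 1·2+0=2
col: 1 vs 2

buggy=1 correct=2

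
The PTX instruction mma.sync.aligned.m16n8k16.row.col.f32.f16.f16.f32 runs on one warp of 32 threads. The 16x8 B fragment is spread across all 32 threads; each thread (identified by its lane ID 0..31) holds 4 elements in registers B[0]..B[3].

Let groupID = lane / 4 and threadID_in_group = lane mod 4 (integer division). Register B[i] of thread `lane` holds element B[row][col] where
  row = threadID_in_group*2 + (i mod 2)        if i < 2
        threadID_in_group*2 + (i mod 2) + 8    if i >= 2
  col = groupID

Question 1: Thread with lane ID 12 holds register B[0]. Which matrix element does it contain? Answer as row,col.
0,3

lane 12->12/4=3, 12 mod 4=0
i=0  r:2·0+0+0->0  c:3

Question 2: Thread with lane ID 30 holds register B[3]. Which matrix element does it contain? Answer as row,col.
13,7

lane 30: g=7 (30/4), t=2 (30%4)
i=3: r=2*2+1+8=13, c=g=7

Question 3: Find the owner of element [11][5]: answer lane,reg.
21,3

c=5->g=5  r=11->rb=1,t=1,b0=1
L=5*4+1=21  i=1*2+1=3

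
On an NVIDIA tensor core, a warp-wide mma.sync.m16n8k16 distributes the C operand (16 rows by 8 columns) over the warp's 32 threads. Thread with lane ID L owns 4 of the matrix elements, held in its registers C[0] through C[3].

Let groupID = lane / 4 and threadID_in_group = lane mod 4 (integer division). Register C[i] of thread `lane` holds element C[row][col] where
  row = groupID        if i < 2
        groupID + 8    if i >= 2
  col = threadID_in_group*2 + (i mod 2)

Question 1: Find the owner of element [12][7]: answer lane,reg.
19,3

r: 12->gid=4,r8=1  c: 7->tid=3,i&1=1
L=4*4+3=19  i=1*2+1=3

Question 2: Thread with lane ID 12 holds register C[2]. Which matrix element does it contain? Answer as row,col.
lane 12: G=3 (12/4), T=0 (12%4)
i=2: r=3+8=11, c=0*2+0=0

11,0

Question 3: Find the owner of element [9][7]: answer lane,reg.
7,3

r:9=>grp=1,rB=1  c:7=>tig=3,lo=1
L=1*4+3=7  i=1*2+1=3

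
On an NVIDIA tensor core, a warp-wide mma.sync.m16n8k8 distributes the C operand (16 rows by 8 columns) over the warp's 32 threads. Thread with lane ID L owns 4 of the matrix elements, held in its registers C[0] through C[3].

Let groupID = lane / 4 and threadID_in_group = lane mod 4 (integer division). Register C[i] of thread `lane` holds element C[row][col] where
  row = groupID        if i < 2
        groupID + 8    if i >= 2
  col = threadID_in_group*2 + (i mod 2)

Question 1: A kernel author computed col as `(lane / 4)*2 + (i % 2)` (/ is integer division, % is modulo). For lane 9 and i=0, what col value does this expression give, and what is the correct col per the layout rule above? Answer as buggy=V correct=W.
`(lane / 4)*2 + (i % 2)`[9,0]→4
lane 9: G=2 (9/4), T=1 (9%4)
i=0: r=2+0=2, c=1*2+0=2
col: 4 vs 2

buggy=4 correct=2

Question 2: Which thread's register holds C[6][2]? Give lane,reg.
25,0

r=6⇒gr=6,Rb=0  c=2⇒th=1,odd=0
L=6*4+1=25  i=0*2+0=0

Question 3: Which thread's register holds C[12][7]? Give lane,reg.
19,3

r: 12->gid=4,r8=1  c: 7->tid=3,i&1=1
L=4*4+3=19  i=1*2+1=3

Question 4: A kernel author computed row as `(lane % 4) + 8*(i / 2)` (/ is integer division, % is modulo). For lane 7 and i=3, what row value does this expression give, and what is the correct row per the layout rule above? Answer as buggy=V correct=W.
buggy=11 correct=9

`(lane % 4) + 8*(i / 2)`[7,3]⇒11
L=7⇒gr=7>>2=1, th=7&3=3
[3]⇒row 1+8=9  col 3·2+1=7
row: 11 vs 9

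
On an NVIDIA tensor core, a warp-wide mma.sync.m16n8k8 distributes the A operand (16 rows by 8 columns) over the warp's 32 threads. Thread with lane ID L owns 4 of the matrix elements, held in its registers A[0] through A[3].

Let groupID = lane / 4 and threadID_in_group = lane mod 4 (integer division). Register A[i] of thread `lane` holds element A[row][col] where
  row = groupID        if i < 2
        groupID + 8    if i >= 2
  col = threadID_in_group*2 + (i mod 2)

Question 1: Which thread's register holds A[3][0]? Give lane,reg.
12,0

r=3→G=3,rhi=0  c=0→T=0,p=0
L=3*4+0=12  i=0*2+0=0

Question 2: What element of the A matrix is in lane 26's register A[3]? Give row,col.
14,5

L=26->gid=26>>2=6, tid=26&3=2
[3]->row 6+8=14  col 2·2+1=5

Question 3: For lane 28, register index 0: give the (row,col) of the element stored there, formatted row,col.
28: G=7,T=0
[0] (7+0,0*2+0) = (7,0)

7,0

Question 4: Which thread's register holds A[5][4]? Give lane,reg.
r: 5->gid=5,r8=0  c: 4->tid=2,i&1=0
L=5*4+2=22  i=0*2+0=0

22,0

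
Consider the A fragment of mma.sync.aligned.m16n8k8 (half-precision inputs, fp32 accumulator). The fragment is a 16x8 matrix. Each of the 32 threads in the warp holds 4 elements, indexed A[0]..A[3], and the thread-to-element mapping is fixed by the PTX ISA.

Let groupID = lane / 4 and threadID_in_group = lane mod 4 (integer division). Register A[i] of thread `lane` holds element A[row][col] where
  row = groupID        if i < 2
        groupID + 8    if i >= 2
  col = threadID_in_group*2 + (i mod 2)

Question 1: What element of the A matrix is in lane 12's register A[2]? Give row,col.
11,0

lane 12->12/4=3, 12 mod 4=0
i=2  r:3+8->11  c:2·0+0->0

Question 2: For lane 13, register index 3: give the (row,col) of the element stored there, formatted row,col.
11,3

L=13->gid=13>>2=3, tid=13&3=1
[3]->row 3+8=11  col 1·2+1=3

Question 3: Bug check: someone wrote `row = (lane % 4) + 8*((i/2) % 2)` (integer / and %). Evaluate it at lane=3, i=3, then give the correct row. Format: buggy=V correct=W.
buggy=11 correct=8

`(lane % 4) + 8*((i/2) % 2)`[3,3]→11
L=3→G=3>>2=0, T=3&3=3
[3]→row 0+8=8  col 3·2+1=7
row: 11 vs 8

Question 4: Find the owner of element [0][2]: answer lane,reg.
r:0=>grp=0,rB=0  c:2=>tig=1,lo=0
L=0*4+1=1  i=0*2+0=0

1,0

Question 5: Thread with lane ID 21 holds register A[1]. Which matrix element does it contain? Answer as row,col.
21: gid=5,tid=1
[1] (5+0,1*2+1) = (5,3)

5,3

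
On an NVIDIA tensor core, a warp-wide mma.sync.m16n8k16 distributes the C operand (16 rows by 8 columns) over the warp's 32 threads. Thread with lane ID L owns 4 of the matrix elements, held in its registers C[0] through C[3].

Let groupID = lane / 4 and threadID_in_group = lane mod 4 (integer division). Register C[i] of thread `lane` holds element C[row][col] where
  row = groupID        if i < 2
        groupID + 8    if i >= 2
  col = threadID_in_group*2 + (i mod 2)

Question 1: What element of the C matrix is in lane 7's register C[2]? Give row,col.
9,6

7: gid=1,tid=3
[2] (1+8,3*2+0) = (9,6)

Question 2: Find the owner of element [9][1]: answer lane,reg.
r: 9->gid=1,r8=1  c: 1->tid=0,i&1=1
L=1*4+0=4  i=1*2+1=3

4,3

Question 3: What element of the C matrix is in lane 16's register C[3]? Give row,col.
12,1

16: gid=4,tid=0
[3] (4+8,0*2+1) = (12,1)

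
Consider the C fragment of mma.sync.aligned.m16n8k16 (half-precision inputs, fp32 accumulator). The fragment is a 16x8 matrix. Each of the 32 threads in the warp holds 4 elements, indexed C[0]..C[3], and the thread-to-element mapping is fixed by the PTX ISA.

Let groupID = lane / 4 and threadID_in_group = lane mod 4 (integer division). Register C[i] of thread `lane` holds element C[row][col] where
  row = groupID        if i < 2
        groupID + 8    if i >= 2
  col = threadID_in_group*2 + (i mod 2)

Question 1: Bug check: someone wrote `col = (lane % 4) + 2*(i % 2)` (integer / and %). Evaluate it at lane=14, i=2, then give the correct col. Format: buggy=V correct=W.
`(lane % 4) + 2*(i % 2)`[14,2]→2
14: G=3,T=2
[2] (3+8,2*2+0) = (11,4)
col: 2 vs 4

buggy=2 correct=4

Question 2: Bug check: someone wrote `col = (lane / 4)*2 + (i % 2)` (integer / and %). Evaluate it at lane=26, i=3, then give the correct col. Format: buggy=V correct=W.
buggy=13 correct=5

`(lane / 4)*2 + (i % 2)`[26,3]→13
lane 26: G=6 (26/4), T=2 (26%4)
i=3: r=6+8=14, c=2*2+1=5
col: 13 vs 5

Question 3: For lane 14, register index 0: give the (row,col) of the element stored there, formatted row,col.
3,4

lane 14→14/4=3, 14 mod 4=2
i=0  r:3+0→3  c:2·2+0→4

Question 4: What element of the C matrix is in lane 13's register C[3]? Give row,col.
L=13->g=13>>2=3, t=13&3=1
[3]->row 3+8=11  col 1·2+1=3

11,3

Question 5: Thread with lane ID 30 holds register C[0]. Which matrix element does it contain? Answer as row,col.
7,4

lane 30⇒30/4=7, 30 mod 4=2
i=0  r:7+0⇒7  c:2·2+0⇒4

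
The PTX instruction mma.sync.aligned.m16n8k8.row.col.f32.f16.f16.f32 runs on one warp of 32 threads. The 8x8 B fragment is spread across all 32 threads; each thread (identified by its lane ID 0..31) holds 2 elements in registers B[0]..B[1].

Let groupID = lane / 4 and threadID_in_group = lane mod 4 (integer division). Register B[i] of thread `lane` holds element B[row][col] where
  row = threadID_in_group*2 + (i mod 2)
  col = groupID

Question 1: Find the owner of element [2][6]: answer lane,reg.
25,0

c=6→G=6  r=2→T=1,p=0
L=6*4+1=25  i=0=0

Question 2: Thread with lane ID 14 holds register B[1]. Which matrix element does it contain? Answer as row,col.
14: g=3,t=2
[1] (2*2+1,3) = (5,3)

5,3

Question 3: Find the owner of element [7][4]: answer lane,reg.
c: 4->gid=4  r: 7->tid=3,i&1=1
L=4*4+3=19  i=1=1

19,1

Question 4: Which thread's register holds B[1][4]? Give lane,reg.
c: 4->gid=4  r: 1->tid=0,i&1=1
L=4*4+0=16  i=1=1

16,1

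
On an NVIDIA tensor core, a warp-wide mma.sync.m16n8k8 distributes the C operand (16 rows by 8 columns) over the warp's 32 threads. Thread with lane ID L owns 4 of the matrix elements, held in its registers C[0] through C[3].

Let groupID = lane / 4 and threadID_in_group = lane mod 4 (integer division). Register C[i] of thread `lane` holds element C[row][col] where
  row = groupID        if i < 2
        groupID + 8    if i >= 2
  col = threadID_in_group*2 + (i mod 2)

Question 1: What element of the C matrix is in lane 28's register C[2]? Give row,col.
15,0

lane 28=>28/4=7, 28 mod 4=0
i=2  r:7+8=>15  c:2·0+0=>0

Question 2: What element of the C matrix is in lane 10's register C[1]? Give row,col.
lane 10: grp=2 (10/4), tig=2 (10%4)
i=1: r=2+0=2, c=2*2+1=5

2,5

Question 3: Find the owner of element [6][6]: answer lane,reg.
27,0

r=6⇒gr=6,Rb=0  c=6⇒th=3,odd=0
L=6*4+3=27  i=0*2+0=0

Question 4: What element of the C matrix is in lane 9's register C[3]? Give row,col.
L=9->g=9>>2=2, t=9&3=1
[3]->row 2+8=10  col 1·2+1=3

10,3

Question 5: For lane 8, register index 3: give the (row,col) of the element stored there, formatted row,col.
10,1

lane 8: G=2 (8/4), T=0 (8%4)
i=3: r=2+8=10, c=0*2+1=1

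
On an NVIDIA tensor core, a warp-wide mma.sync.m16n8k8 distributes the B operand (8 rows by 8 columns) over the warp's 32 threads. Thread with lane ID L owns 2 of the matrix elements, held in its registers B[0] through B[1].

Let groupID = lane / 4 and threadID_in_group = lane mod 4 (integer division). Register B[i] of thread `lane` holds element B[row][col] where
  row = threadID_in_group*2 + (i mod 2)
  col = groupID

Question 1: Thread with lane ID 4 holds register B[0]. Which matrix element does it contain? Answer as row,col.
0,1

lane 4⇒4/4=1, 4 mod 4=0
i=0  r:2·0+0⇒0  c:1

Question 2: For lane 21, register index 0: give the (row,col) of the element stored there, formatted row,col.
21: gid=5,tid=1
[0] (1*2+0,5) = (2,5)

2,5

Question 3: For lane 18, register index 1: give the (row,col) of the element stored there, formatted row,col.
5,4

lane 18: gr=4 (18/4), th=2 (18%4)
i=1: r=2*2+1=5, c=gr=4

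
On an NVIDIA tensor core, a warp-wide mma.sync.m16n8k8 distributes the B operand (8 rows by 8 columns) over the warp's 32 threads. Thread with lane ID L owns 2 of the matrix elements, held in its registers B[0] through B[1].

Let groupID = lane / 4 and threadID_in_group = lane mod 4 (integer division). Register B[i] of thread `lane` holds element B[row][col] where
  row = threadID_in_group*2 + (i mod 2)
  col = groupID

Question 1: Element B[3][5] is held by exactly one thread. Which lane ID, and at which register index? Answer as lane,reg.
21,1

c=5⇒gr=5  r=3⇒th=1,odd=1
L=5*4+1=21  i=1=1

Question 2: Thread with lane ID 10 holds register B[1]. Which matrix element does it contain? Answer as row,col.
L=10⇒gr=10>>2=2, th=10&3=2
[1]⇒row 2·2+1=5  col gr=2

5,2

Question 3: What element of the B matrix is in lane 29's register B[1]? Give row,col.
3,7

L=29->g=29>>2=7, t=29&3=1
[1]->row 1·2+1=3  col g=7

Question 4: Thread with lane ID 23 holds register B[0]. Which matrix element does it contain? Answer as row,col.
lane 23->23/4=5, 23 mod 4=3
i=0  r:2·3+0->6  c:5

6,5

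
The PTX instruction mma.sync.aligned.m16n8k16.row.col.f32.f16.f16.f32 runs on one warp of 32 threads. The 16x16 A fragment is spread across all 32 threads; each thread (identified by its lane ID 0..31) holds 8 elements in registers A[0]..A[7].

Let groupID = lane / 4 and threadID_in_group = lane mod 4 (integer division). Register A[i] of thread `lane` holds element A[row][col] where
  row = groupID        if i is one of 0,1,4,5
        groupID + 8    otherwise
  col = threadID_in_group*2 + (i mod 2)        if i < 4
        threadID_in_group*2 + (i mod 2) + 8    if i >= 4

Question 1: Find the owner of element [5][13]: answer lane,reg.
22,5

r=5→G=5,rhi=0  c=13→chi=1,T=2,p=1
L=5*4+2=22  i=1*4+0*2+1=5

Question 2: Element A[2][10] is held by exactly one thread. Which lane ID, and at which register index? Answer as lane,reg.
r: 2->gid=2,r8=0  c: 10->c8=1,tid=1,i&1=0
L=2*4+1=9  i=1*4+0*2+0=4

9,4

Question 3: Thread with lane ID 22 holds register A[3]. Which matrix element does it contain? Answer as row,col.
13,5

lane 22->22/4=5, 22 mod 4=2
i=3  r:5+8->13  c:2·2+1+0->5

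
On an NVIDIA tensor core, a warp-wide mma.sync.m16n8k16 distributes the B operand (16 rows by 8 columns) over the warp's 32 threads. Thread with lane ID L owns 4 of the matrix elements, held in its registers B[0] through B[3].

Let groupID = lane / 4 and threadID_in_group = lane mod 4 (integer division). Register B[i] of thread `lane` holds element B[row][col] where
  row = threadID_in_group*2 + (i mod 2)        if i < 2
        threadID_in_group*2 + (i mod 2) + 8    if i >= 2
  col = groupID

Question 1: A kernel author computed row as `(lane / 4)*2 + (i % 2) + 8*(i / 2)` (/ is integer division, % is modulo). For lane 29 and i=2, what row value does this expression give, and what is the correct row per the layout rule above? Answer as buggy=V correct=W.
`(lane / 4)*2 + (i % 2) + 8*(i / 2)`[29,2]⇒22
lane 29⇒29/4=7, 29 mod 4=1
i=2  r:2·1+0+8⇒10  c:7
row: 22 vs 10

buggy=22 correct=10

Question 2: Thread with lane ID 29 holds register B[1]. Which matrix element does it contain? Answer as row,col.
29: gr=7,th=1
[1] (1*2+1+0,7) = (3,7)

3,7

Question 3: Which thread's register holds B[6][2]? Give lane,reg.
c=2→G=2  r=6→rhi=0,T=3,p=0
L=2*4+3=11  i=0*2+0=0

11,0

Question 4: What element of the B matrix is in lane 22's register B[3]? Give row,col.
lane 22: G=5 (22/4), T=2 (22%4)
i=3: r=2*2+1+8=13, c=G=5

13,5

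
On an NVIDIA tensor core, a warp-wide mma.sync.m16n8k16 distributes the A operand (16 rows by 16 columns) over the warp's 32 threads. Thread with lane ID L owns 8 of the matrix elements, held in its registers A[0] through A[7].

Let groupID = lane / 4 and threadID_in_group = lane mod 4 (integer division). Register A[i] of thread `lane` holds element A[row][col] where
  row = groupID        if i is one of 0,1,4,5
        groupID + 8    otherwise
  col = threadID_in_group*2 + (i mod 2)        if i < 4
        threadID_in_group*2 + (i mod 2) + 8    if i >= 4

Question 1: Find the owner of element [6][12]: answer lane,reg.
26,4

r: 6->gid=6,r8=0  c: 12->c8=1,tid=2,i&1=0
L=6*4+2=26  i=1*4+0*2+0=4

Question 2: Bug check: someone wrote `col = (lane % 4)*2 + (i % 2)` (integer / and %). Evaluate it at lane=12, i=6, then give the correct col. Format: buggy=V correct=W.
`(lane % 4)*2 + (i % 2)`[12,6]->0
12: gid=3,tid=0
[6] (3+8,0*2+0+8) = (11,8)
col: 0 vs 8

buggy=0 correct=8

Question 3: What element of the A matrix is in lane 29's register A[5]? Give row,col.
7,11

L=29=>grp=29>>2=7, tig=29&3=1
[5]=>row 7+0=7  col 1·2+1+8=11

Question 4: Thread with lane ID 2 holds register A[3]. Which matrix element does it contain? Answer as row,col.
2: grp=0,tig=2
[3] (0+8,2*2+1+0) = (8,5)

8,5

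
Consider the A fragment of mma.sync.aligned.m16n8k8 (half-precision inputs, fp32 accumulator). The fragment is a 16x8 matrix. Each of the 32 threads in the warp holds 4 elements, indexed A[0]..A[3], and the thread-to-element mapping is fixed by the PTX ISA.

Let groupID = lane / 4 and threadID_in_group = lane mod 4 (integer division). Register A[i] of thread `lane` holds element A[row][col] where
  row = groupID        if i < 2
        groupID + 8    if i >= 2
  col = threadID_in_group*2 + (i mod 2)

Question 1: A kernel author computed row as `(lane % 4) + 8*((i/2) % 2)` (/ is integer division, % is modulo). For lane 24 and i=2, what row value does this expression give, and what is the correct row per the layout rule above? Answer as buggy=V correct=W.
`(lane % 4) + 8*((i/2) % 2)`[24,2]->8
24: gid=6,tid=0
[2] (6+8,0*2+0) = (14,0)
row: 8 vs 14

buggy=8 correct=14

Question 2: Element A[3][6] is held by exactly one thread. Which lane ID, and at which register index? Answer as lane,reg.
15,0

r:3=>grp=3,rB=0  c:6=>tig=3,lo=0
L=3*4+3=15  i=0*2+0=0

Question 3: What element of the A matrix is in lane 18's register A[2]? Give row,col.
12,4

18: G=4,T=2
[2] (4+8,2*2+0) = (12,4)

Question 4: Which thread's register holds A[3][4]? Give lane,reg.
r:3=>grp=3,rB=0  c:4=>tig=2,lo=0
L=3*4+2=14  i=0*2+0=0

14,0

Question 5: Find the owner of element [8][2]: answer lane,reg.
r=8⇒gr=0,Rb=1  c=2⇒th=1,odd=0
L=0*4+1=1  i=1*2+0=2

1,2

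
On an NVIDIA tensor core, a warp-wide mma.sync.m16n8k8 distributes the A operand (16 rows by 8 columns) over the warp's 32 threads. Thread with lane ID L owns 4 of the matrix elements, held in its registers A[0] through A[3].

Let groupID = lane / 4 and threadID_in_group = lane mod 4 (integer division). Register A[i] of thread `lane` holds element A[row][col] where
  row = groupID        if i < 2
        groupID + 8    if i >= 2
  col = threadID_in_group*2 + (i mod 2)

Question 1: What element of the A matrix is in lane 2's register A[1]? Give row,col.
lane 2: gid=0 (2/4), tid=2 (2%4)
i=1: r=0+0=0, c=2*2+1=5

0,5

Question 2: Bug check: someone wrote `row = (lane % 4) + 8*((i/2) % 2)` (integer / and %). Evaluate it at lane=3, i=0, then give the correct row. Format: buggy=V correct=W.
`(lane % 4) + 8*((i/2) % 2)`[3,0]→3
lane 3→3/4=0, 3 mod 4=3
i=0  r:0+0→0  c:2·3+0→6
row: 3 vs 0

buggy=3 correct=0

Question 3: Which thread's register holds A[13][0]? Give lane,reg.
20,2

r:13=>grp=5,rB=1  c:0=>tig=0,lo=0
L=5*4+0=20  i=1*2+0=2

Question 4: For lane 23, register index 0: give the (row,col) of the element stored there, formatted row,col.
5,6

L=23->g=23>>2=5, t=23&3=3
[0]->row 5+0=5  col 3·2+0=6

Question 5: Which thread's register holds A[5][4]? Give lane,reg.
22,0

r=5->g=5,rb=0  c=4->t=2,b0=0
L=5*4+2=22  i=0*2+0=0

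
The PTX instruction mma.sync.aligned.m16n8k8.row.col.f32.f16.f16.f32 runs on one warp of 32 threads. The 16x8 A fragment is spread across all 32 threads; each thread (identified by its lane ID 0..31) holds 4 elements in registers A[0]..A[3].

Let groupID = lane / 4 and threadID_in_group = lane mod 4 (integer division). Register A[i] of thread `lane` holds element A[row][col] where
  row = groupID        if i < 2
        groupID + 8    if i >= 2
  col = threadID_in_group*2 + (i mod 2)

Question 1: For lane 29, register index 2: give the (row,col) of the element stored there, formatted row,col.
lane 29=>29/4=7, 29 mod 4=1
i=2  r:7+8=>15  c:2·1+0=>2

15,2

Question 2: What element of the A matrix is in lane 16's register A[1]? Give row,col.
4,1

lane 16: G=4 (16/4), T=0 (16%4)
i=1: r=4+0=4, c=0*2+1=1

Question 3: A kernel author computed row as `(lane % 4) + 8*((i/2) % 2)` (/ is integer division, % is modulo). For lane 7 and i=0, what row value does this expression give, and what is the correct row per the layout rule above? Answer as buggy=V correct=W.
`(lane % 4) + 8*((i/2) % 2)`[7,0]→3
lane 7→7/4=1, 7 mod 4=3
i=0  r:1+0→1  c:2·3+0→6
row: 3 vs 1

buggy=3 correct=1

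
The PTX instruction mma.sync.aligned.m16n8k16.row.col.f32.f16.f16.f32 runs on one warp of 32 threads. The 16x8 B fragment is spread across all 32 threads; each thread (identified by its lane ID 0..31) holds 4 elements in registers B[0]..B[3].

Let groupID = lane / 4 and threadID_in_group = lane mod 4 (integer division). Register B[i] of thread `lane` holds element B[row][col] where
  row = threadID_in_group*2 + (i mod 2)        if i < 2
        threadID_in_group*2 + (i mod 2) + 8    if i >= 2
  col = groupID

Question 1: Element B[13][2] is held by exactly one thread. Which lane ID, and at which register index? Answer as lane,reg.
c=2->g=2  r=13->rb=1,t=2,b0=1
L=2*4+2=10  i=1*2+1=3

10,3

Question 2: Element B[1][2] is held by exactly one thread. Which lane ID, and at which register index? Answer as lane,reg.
c: 2->gid=2  r: 1->r8=0,tid=0,i&1=1
L=2*4+0=8  i=0*2+1=1

8,1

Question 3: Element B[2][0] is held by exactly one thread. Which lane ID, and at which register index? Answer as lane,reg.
1,0

c:0=>grp=0  r:2=>rB=0,tig=1,lo=0
L=0*4+1=1  i=0*2+0=0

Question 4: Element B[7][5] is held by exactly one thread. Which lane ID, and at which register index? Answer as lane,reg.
23,1

c: 5->gid=5  r: 7->r8=0,tid=3,i&1=1
L=5*4+3=23  i=0*2+1=1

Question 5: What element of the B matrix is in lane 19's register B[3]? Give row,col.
lane 19: G=4 (19/4), T=3 (19%4)
i=3: r=3*2+1+8=15, c=G=4

15,4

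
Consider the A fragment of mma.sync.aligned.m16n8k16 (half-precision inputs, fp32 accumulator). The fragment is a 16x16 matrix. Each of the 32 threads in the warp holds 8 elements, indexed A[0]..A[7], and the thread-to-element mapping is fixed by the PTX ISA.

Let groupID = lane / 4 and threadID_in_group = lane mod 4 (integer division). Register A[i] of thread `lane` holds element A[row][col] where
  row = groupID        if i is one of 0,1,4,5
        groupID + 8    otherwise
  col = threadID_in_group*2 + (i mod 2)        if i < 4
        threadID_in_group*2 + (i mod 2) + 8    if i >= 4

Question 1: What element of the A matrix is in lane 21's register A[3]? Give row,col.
13,3

21: gid=5,tid=1
[3] (5+8,1*2+1+0) = (13,3)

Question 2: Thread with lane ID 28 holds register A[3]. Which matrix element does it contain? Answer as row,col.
15,1

lane 28: G=7 (28/4), T=0 (28%4)
i=3: r=7+8=15, c=0*2+1+0=1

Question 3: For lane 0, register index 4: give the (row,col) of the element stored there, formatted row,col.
0,8

lane 0→0/4=0, 0 mod 4=0
i=4  r:0+0→0  c:2·0+0+8→8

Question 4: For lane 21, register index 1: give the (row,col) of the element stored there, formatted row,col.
lane 21->21/4=5, 21 mod 4=1
i=1  r:5+0->5  c:2·1+1+0->3

5,3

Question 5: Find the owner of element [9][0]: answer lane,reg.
4,2

r: 9->gid=1,r8=1  c: 0->c8=0,tid=0,i&1=0
L=1*4+0=4  i=0*4+1*2+0=2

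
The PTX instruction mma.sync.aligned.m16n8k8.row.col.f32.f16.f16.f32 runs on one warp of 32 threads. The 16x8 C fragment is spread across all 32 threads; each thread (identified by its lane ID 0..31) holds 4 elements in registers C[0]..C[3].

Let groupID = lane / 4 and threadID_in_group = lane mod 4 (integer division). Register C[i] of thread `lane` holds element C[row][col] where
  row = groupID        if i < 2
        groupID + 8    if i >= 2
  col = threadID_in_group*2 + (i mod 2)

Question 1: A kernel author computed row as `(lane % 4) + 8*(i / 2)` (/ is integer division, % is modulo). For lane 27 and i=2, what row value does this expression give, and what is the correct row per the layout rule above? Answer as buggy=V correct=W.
buggy=11 correct=14

`(lane % 4) + 8*(i / 2)`[27,2]->11
lane 27->27/4=6, 27 mod 4=3
i=2  r:6+8->14  c:2·3+0->6
row: 11 vs 14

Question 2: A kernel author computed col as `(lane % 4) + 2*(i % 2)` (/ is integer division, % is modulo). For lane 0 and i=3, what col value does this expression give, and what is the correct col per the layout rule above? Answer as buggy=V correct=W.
buggy=2 correct=1

`(lane % 4) + 2*(i % 2)`[0,3]=>2
L=0=>grp=0>>2=0, tig=0&3=0
[3]=>row 0+8=8  col 0·2+1=1
col: 2 vs 1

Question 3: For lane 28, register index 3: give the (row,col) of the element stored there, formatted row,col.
15,1

lane 28: G=7 (28/4), T=0 (28%4)
i=3: r=7+8=15, c=0*2+1=1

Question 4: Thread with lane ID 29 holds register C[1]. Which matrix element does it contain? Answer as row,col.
7,3

L=29->gid=29>>2=7, tid=29&3=1
[1]->row 7+0=7  col 1·2+1=3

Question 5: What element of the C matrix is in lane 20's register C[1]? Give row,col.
L=20⇒gr=20>>2=5, th=20&3=0
[1]⇒row 5+0=5  col 0·2+1=1

5,1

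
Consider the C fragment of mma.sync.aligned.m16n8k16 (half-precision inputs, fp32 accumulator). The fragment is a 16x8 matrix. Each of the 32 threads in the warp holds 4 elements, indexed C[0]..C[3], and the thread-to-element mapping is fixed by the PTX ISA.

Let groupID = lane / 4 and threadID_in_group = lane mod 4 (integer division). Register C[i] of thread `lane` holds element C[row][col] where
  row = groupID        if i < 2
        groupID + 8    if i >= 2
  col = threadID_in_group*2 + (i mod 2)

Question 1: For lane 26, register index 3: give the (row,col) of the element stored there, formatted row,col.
lane 26: g=6 (26/4), t=2 (26%4)
i=3: r=6+8=14, c=2*2+1=5

14,5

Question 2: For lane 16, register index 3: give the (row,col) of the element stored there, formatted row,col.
12,1

lane 16: gid=4 (16/4), tid=0 (16%4)
i=3: r=4+8=12, c=0*2+1=1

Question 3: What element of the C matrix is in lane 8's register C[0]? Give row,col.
2,0

lane 8: gr=2 (8/4), th=0 (8%4)
i=0: r=2+0=2, c=0*2+0=0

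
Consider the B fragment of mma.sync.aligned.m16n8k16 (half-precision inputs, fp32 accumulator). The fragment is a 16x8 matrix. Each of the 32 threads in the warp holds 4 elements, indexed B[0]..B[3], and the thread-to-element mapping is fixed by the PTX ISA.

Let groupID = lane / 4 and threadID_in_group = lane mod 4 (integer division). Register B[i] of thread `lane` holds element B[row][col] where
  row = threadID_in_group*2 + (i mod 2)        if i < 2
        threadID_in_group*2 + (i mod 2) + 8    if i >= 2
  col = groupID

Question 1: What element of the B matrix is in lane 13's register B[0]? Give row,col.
lane 13→13/4=3, 13 mod 4=1
i=0  r:2·1+0+0→2  c:3

2,3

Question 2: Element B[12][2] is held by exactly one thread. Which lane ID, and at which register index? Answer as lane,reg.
c:2=>grp=2  r:12=>rB=1,tig=2,lo=0
L=2*4+2=10  i=1*2+0=2

10,2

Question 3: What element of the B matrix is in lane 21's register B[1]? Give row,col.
3,5

lane 21→21/4=5, 21 mod 4=1
i=1  r:2·1+1+0→3  c:5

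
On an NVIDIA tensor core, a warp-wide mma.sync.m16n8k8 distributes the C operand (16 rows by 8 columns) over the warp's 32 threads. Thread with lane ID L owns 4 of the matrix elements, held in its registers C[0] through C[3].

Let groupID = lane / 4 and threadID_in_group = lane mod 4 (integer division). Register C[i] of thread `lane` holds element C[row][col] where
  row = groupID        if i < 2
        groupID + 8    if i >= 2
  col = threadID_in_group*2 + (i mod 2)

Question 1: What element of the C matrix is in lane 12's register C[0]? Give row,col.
3,0

lane 12: grp=3 (12/4), tig=0 (12%4)
i=0: r=3+0=3, c=0*2+0=0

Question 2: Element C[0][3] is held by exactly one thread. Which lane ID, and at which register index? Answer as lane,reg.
1,1

r: 0->gid=0,r8=0  c: 3->tid=1,i&1=1
L=0*4+1=1  i=0*2+1=1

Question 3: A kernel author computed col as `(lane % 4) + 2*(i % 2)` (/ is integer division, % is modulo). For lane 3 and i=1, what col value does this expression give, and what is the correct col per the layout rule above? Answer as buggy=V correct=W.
buggy=5 correct=7

`(lane % 4) + 2*(i % 2)`[3,1]=>5
3: grp=0,tig=3
[1] (0+0,3*2+1) = (0,7)
col: 5 vs 7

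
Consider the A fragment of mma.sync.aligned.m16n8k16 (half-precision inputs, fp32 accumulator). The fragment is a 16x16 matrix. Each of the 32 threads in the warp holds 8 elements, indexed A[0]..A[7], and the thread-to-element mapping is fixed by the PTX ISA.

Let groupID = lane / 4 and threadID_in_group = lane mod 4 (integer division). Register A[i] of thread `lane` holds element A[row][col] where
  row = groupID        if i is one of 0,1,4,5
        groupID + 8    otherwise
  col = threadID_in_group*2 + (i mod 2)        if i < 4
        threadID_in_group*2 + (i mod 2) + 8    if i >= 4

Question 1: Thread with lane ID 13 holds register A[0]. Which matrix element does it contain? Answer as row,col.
lane 13: gr=3 (13/4), th=1 (13%4)
i=0: r=3+0=3, c=1*2+0+0=2

3,2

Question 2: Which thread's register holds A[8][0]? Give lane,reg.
0,2

r=8⇒gr=0,Rb=1  c=0⇒Cb=0,th=0,odd=0
L=0*4+0=0  i=0*4+1*2+0=2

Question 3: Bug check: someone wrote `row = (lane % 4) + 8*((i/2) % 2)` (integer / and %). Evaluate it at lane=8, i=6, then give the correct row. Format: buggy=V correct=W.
buggy=8 correct=10

`(lane % 4) + 8*((i/2) % 2)`[8,6]->8
8: g=2,t=0
[6] (2+8,0*2+0+8) = (10,8)
row: 8 vs 10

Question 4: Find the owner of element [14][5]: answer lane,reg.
r:14=>grp=6,rB=1  c:5=>cB=0,tig=2,lo=1
L=6*4+2=26  i=0*4+1*2+1=3

26,3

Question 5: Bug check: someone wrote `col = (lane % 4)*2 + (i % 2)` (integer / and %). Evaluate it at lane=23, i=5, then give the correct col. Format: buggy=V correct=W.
buggy=7 correct=15

`(lane % 4)*2 + (i % 2)`[23,5]→7
L=23→G=23>>2=5, T=23&3=3
[5]→row 5+0=5  col 3·2+1+8=15
col: 7 vs 15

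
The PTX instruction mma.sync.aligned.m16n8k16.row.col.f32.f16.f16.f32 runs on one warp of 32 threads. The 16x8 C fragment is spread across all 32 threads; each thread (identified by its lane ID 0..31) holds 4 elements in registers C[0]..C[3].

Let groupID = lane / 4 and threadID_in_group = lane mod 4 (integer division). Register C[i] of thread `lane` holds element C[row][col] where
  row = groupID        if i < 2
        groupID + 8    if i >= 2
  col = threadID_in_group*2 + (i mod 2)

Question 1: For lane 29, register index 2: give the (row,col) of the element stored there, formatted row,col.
15,2

L=29->gid=29>>2=7, tid=29&3=1
[2]->row 7+8=15  col 1·2+0=2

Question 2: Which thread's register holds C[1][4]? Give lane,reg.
r=1→G=1,rhi=0  c=4→T=2,p=0
L=1*4+2=6  i=0*2+0=0

6,0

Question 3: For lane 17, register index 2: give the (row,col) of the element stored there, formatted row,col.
lane 17→17/4=4, 17 mod 4=1
i=2  r:4+8→12  c:2·1+0→2

12,2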